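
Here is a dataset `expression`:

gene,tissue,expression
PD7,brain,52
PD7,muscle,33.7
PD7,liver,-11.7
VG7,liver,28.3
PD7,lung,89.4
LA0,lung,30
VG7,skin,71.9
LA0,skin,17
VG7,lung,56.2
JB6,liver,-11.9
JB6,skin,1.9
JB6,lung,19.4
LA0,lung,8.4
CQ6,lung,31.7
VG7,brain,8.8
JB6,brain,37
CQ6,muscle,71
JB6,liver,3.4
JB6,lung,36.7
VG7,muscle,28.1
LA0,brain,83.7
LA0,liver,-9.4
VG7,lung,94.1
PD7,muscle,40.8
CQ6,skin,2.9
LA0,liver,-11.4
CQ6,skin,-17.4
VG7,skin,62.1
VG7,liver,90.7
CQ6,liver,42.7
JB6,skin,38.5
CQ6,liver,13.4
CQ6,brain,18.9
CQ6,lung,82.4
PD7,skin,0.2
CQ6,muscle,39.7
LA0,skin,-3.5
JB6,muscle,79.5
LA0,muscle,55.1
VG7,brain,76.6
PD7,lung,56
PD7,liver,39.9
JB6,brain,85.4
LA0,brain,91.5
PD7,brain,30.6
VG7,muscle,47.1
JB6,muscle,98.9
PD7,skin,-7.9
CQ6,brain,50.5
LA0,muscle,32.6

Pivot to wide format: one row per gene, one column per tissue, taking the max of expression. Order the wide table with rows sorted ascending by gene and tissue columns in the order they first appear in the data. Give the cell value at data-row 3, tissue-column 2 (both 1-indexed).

With rows sorted ascending by gene, row 3 is gene=LA0. tissue columns in first-appearance order: brain, muscle, liver, lung, skin; column 2 is muscle.
Long rows with gene=LA0, tissue=muscle: max(55.1, 32.6) = 55.1.

55.1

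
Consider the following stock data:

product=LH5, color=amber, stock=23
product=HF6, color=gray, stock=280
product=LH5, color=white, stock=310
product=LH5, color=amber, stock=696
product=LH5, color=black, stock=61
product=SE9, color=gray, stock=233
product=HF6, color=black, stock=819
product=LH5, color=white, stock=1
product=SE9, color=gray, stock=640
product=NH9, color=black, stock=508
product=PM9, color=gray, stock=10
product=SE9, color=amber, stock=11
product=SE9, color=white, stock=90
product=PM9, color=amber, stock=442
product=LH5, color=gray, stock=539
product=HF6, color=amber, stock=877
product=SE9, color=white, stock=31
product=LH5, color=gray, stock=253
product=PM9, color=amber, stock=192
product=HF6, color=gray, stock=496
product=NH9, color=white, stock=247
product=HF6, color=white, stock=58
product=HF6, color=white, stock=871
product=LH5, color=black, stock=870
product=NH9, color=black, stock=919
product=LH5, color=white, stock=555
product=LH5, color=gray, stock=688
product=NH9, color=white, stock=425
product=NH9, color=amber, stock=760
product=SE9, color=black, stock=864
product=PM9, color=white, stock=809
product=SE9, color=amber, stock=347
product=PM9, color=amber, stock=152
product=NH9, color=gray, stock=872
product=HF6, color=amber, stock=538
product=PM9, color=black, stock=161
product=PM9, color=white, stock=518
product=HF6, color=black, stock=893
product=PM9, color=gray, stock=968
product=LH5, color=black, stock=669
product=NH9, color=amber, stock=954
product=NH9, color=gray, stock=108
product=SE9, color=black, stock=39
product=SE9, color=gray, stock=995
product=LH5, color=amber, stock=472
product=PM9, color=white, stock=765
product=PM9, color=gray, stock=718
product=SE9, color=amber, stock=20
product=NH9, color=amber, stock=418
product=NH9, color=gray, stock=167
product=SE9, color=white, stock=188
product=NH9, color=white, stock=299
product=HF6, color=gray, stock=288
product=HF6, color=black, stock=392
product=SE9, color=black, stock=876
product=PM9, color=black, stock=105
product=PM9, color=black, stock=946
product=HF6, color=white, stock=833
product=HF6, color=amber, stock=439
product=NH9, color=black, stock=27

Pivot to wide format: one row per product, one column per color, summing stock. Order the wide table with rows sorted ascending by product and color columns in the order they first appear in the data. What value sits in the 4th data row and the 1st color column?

With rows sorted ascending by product, row 4 is product=PM9. color columns in first-appearance order: amber, gray, white, black; column 1 is amber.
Long rows with product=PM9, color=amber: 442 + 192 + 152 = 786.

786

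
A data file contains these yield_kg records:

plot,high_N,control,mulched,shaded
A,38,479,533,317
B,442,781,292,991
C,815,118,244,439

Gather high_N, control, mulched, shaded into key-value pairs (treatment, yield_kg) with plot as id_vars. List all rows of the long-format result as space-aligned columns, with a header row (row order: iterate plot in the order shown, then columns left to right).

plot  treatment  yield_kg
A     high_N     38      
A     control    479     
A     mulched    533     
A     shaded     317     
B     high_N     442     
B     control    781     
B     mulched    292     
B     shaded     991     
C     high_N     815     
C     control    118     
C     mulched    244     
C     shaded     439     

Each (plot, column) pair becomes one row: 3 × 4 = 12 rows.
For example, (A, high_N) → yield_kg=38.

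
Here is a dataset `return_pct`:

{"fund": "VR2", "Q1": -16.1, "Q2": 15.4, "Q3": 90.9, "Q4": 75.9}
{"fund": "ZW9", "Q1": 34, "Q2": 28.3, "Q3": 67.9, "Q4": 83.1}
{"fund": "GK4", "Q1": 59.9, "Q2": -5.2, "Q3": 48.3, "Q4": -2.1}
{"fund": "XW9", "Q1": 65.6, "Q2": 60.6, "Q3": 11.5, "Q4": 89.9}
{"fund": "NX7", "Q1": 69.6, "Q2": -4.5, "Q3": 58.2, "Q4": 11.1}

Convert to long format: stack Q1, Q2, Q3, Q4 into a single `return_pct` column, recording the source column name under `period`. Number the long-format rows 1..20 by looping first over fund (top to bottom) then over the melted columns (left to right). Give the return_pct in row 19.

20 rows total (5 × 4). Row 19: index ⌊(19-1)/4⌋ = 4 into fund → NX7; (19-1) mod 4 = 2 into the melted columns → Q3.
So row 19 is (NX7, Q3, 58.2); return_pct = 58.2.

58.2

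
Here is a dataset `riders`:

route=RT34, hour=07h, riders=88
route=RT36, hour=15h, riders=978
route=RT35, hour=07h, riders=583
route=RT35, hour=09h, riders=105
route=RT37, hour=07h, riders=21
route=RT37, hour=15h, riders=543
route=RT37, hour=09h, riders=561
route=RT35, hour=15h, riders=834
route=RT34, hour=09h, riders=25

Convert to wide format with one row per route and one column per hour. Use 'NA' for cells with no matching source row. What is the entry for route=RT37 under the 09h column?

The long row with route=RT37, hour=09h has riders=561.

561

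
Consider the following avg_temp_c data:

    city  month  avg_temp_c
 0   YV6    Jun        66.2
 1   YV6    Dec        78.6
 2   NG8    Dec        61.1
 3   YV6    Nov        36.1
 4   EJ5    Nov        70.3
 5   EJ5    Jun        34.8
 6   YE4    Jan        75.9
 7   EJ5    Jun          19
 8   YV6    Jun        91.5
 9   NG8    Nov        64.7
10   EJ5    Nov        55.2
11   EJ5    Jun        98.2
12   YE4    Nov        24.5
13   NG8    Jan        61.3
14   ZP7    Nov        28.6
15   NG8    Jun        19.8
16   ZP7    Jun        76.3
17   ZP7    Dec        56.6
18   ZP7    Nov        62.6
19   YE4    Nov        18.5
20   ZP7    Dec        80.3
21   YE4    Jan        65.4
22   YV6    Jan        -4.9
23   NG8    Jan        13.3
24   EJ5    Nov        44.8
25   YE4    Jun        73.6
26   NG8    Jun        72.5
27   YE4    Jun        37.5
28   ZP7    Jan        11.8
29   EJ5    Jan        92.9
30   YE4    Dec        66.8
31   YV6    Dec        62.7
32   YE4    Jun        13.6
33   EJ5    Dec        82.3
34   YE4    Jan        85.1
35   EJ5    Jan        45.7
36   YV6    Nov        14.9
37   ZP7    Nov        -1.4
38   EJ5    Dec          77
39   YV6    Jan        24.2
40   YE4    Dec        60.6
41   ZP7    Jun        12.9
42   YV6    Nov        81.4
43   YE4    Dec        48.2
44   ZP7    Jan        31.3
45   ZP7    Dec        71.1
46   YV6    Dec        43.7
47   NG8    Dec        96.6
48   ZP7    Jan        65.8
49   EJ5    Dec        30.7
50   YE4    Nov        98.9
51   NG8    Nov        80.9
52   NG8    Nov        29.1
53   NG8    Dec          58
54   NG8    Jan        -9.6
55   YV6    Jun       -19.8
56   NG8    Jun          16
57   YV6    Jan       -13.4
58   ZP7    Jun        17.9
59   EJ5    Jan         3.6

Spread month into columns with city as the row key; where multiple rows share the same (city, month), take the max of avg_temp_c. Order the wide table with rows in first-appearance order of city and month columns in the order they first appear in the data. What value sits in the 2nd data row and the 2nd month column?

96.6

With rows in first-appearance order of city, row 2 is city=NG8. month columns in first-appearance order: Jun, Dec, Nov, Jan; column 2 is Dec.
Long rows with city=NG8, month=Dec: max(61.1, 96.6, 58) = 96.6.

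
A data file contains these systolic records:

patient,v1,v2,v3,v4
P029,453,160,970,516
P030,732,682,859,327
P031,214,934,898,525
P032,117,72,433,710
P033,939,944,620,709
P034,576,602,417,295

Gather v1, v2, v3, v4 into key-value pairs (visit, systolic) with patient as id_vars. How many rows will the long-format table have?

24

6 patient values × 4 melted columns = 24 rows.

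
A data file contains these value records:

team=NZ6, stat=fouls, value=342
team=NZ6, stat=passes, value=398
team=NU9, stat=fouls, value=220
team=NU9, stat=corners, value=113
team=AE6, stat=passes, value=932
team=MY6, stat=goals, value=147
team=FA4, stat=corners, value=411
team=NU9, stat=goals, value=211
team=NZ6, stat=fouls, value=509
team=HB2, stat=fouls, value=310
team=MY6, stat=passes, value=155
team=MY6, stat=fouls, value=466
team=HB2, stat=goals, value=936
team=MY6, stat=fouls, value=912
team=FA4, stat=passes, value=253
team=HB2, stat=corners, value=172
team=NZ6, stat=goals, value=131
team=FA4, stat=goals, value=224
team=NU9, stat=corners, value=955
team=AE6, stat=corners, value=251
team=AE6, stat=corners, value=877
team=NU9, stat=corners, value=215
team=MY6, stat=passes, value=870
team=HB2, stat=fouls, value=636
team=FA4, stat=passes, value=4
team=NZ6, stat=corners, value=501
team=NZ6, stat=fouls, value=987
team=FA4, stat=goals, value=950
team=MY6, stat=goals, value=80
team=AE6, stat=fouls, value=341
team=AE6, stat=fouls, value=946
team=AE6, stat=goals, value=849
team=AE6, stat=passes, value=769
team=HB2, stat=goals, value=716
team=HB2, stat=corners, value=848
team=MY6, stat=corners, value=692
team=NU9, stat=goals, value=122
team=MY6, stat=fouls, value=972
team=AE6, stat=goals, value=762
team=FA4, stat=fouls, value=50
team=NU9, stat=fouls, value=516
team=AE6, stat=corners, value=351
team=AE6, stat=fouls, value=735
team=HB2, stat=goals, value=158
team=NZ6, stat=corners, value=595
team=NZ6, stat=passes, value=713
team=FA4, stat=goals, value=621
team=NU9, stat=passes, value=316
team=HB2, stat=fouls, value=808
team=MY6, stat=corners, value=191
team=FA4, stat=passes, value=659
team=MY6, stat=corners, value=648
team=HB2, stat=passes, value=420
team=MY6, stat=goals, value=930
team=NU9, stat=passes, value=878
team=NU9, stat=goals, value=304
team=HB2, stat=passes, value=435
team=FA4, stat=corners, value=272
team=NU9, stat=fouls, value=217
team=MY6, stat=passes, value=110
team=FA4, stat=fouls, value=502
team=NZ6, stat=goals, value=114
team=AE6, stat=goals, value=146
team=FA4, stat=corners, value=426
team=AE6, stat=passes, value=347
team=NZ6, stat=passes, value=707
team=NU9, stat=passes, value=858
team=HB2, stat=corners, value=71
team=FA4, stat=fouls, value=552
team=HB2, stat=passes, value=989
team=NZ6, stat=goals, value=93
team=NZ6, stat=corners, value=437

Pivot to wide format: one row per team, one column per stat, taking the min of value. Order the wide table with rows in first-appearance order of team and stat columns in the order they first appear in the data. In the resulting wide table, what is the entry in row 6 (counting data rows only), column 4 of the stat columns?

With rows in first-appearance order of team, row 6 is team=HB2. stat columns in first-appearance order: fouls, passes, corners, goals; column 4 is goals.
Long rows with team=HB2, stat=goals: min(936, 716, 158) = 158.

158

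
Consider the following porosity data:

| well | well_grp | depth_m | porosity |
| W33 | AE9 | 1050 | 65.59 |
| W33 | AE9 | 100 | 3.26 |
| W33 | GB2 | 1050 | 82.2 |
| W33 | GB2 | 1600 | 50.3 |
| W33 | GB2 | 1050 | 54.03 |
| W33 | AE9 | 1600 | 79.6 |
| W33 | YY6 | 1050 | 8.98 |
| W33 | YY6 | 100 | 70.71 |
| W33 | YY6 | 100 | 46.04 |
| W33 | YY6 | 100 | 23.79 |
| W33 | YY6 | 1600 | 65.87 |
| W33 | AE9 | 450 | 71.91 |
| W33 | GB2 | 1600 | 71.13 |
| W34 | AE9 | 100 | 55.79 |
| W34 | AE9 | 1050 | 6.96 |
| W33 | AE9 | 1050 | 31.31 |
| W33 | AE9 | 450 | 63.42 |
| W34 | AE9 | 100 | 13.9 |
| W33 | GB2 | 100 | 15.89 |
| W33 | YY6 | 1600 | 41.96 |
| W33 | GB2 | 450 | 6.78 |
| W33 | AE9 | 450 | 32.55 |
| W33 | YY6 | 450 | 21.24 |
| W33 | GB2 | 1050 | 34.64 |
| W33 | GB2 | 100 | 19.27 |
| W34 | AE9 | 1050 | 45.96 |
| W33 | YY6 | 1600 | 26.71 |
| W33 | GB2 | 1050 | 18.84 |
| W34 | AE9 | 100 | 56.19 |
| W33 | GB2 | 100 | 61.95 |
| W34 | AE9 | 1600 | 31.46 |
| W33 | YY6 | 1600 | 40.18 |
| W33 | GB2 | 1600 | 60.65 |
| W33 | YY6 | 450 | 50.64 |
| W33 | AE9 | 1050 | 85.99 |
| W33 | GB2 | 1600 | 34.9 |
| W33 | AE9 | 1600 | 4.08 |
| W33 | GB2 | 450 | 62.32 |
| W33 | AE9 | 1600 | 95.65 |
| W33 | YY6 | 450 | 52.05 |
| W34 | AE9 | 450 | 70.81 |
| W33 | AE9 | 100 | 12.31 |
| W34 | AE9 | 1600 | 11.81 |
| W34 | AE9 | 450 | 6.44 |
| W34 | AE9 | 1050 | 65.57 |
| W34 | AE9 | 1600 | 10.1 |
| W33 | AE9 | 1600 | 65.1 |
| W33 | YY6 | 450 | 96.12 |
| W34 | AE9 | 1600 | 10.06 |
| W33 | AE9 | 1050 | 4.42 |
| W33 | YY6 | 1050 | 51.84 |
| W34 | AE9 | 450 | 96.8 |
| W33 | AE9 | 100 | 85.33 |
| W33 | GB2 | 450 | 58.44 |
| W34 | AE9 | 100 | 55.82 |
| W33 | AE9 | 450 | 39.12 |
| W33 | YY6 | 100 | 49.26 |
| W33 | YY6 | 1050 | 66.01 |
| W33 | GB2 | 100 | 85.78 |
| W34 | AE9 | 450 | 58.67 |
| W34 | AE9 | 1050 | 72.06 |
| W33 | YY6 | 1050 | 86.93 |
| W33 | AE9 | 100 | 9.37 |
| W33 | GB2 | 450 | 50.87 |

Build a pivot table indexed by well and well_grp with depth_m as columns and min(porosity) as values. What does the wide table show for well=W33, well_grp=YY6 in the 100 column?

Rows with well=W33, well_grp=YY6 and depth_m=100: porosity values are 70.71, 46.04, 23.79, 49.26.
min(70.71, 46.04, 23.79, 49.26) = 23.79.

23.79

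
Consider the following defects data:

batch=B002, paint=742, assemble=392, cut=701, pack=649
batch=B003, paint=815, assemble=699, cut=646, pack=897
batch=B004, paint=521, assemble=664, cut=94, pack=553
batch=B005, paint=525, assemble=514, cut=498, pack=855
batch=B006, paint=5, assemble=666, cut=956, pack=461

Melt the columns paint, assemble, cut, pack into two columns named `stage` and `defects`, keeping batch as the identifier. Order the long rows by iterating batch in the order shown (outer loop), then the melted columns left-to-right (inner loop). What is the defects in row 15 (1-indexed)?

20 rows total (5 × 4). Row 15: index ⌊(15-1)/4⌋ = 3 into batch → B005; (15-1) mod 4 = 2 into the melted columns → cut.
So row 15 is (B005, cut, 498); defects = 498.

498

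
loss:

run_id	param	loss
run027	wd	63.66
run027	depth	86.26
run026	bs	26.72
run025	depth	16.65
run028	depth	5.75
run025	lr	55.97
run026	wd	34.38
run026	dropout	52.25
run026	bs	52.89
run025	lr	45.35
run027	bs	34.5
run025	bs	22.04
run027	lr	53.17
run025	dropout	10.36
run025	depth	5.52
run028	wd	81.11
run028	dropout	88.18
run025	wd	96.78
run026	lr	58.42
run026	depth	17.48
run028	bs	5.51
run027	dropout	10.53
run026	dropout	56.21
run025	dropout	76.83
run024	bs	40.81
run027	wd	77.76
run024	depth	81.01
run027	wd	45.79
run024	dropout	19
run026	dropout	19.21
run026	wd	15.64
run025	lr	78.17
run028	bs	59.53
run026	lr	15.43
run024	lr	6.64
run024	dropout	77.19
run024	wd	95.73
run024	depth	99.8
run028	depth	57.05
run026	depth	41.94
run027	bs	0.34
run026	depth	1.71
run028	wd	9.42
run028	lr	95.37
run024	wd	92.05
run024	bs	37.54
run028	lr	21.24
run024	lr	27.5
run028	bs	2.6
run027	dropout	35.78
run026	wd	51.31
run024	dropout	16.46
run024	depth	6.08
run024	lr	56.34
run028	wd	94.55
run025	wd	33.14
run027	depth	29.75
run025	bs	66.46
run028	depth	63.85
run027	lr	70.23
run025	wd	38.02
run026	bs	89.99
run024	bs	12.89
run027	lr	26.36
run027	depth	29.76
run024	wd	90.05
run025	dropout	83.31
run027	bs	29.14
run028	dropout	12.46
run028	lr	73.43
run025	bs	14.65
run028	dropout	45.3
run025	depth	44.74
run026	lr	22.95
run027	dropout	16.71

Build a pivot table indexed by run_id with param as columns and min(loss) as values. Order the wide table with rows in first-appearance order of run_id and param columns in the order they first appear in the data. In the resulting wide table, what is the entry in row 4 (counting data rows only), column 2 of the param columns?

With rows in first-appearance order of run_id, row 4 is run_id=run028. param columns in first-appearance order: wd, depth, bs, lr, dropout; column 2 is depth.
Long rows with run_id=run028, param=depth: min(5.75, 57.05, 63.85) = 5.75.

5.75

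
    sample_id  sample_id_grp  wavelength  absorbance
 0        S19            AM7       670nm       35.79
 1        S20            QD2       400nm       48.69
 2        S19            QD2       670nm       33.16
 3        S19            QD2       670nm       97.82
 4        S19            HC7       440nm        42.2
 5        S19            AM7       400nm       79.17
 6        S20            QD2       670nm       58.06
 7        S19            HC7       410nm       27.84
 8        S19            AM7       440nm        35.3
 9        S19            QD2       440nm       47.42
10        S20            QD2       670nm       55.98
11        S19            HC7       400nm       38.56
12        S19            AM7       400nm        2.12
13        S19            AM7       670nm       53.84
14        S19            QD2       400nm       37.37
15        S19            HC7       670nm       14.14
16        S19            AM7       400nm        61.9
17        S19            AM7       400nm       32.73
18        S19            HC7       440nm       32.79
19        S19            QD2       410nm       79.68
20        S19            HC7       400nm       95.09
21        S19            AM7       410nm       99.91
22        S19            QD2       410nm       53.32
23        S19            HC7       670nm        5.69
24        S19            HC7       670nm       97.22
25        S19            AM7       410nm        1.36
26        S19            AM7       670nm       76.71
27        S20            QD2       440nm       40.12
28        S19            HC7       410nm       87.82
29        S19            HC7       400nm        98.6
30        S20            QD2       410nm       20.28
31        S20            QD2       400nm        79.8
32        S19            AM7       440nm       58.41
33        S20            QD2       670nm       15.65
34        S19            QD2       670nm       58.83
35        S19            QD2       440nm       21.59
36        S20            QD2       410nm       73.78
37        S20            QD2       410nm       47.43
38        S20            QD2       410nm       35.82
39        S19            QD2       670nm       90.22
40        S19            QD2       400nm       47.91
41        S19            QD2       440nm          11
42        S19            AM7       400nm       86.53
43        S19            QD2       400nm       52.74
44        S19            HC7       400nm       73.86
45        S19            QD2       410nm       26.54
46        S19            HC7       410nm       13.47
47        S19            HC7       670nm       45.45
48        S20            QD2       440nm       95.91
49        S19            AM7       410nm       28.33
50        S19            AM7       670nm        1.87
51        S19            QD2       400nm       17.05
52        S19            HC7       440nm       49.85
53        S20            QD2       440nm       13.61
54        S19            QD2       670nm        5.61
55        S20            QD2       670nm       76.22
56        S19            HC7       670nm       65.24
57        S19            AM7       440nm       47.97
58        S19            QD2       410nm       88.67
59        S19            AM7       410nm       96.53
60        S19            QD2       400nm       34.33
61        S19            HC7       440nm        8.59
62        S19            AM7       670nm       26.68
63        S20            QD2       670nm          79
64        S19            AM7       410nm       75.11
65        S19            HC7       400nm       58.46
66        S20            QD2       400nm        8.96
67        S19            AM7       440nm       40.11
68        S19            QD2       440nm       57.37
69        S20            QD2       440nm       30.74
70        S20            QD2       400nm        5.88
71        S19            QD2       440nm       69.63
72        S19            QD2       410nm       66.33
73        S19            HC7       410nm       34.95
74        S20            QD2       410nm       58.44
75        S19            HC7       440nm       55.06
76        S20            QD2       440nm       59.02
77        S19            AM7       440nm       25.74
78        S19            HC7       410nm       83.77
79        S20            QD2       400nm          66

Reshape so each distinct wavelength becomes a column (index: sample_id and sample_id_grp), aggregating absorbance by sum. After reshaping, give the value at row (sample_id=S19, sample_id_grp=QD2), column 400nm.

189.40

Rows with sample_id=S19, sample_id_grp=QD2 and wavelength=400nm: absorbance values are 37.37, 47.91, 52.74, 17.05, 34.33.
37.37 + 47.91 + 52.74 + 17.05 + 34.33 = 189.40.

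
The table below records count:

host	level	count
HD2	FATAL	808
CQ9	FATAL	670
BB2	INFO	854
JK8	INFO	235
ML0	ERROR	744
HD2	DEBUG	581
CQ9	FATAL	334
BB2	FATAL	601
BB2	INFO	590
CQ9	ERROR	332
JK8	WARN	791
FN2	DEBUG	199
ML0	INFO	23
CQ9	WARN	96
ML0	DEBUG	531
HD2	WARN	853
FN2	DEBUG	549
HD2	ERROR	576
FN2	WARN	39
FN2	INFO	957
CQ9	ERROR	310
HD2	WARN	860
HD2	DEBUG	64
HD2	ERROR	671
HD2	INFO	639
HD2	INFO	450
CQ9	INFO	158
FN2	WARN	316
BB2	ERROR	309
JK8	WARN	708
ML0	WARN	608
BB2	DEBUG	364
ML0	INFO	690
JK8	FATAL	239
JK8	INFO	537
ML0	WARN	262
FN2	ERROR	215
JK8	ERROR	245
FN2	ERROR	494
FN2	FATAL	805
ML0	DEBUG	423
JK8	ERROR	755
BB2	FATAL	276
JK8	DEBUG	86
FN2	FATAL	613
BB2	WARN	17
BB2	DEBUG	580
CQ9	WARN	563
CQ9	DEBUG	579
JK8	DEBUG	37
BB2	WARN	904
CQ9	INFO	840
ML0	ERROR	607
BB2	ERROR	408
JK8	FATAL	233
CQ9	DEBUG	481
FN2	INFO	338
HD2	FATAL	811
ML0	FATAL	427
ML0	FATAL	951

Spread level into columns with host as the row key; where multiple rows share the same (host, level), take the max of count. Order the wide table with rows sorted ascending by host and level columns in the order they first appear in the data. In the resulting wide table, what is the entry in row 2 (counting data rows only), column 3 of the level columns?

332

With rows sorted ascending by host, row 2 is host=CQ9. level columns in first-appearance order: FATAL, INFO, ERROR, DEBUG, WARN; column 3 is ERROR.
Long rows with host=CQ9, level=ERROR: max(332, 310) = 332.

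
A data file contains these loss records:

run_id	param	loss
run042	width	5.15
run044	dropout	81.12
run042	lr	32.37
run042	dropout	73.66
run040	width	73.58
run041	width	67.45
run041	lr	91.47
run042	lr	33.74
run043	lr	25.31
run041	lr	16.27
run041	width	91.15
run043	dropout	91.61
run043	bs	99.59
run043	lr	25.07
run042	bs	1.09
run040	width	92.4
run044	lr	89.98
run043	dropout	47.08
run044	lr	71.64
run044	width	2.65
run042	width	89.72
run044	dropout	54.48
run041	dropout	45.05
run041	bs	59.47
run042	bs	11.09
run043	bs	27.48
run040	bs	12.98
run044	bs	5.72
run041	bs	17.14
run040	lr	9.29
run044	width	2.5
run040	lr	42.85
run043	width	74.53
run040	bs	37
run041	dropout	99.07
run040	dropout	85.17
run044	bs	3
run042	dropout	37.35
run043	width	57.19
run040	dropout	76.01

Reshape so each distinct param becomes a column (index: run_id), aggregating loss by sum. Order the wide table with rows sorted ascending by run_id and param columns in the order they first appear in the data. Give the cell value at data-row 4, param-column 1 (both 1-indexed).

131.72

With rows sorted ascending by run_id, row 4 is run_id=run043. param columns in first-appearance order: width, dropout, lr, bs; column 1 is width.
Long rows with run_id=run043, param=width: 74.53 + 57.19 = 131.72.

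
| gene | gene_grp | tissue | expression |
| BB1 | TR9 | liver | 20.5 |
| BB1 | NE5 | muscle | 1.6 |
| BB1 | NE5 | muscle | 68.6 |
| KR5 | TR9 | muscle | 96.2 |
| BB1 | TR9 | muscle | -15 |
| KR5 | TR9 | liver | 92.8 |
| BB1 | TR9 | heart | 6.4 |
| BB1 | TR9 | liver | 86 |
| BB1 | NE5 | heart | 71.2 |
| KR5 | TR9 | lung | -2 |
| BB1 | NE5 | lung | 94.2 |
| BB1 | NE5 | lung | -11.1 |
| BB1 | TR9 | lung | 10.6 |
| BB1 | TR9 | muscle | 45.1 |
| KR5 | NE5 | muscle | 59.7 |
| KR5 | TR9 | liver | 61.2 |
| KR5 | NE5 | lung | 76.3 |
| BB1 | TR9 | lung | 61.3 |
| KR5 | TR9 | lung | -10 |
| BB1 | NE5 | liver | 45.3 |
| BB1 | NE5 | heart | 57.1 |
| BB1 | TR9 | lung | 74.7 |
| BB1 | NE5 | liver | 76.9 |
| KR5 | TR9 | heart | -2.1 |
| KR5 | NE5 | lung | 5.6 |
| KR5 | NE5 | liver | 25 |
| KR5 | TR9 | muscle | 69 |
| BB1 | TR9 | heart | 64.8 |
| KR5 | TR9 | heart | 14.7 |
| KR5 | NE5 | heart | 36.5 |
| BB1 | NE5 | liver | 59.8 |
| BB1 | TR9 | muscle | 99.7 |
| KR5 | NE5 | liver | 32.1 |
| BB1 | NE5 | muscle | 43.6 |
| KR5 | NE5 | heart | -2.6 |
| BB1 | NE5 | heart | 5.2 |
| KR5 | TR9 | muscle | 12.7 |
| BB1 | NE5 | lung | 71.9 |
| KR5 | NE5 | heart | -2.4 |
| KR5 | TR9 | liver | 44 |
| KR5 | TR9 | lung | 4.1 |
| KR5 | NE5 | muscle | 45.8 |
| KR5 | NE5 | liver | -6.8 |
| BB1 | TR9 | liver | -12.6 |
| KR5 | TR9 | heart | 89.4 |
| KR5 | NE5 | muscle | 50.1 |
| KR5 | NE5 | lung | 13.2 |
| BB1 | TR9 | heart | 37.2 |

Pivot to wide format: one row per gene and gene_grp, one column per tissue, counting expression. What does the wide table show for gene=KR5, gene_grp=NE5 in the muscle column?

Rows with gene=KR5, gene_grp=NE5 and tissue=muscle: expression values are 59.7, 45.8, 50.1.
3 rows match — count = 3.

3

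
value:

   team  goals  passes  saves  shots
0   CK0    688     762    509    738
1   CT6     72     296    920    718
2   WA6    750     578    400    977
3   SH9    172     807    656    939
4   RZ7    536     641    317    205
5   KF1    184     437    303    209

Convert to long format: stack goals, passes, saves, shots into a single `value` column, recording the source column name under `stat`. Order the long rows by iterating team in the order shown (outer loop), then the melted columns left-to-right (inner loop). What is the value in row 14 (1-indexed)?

807

24 rows total (6 × 4). Row 14: index ⌊(14-1)/4⌋ = 3 into team → SH9; (14-1) mod 4 = 1 into the melted columns → passes.
So row 14 is (SH9, passes, 807); value = 807.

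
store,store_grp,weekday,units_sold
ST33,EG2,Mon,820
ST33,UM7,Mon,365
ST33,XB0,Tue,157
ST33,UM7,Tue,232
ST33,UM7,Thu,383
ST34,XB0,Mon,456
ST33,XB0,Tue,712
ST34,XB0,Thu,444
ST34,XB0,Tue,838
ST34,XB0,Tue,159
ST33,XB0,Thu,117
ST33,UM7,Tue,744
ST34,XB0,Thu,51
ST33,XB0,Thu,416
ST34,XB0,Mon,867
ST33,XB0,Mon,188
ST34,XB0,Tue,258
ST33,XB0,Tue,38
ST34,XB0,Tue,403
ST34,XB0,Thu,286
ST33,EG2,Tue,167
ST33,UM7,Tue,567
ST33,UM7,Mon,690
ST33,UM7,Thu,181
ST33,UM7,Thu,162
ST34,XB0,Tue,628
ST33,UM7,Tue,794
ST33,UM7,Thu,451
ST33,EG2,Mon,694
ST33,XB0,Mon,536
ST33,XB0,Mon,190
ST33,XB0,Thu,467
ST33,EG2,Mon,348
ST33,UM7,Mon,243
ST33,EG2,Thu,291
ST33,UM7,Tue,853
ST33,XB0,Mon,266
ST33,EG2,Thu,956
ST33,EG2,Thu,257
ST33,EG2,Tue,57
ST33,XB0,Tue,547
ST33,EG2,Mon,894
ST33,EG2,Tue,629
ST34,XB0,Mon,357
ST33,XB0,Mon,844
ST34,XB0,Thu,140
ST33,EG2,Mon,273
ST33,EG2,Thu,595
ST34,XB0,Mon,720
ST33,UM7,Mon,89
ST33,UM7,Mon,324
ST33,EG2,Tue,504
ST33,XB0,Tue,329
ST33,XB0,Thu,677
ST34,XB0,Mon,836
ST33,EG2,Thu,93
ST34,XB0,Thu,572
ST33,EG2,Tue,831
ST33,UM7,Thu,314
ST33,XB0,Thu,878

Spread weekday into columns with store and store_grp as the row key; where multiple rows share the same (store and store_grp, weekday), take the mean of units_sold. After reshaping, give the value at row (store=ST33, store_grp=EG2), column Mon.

Rows with store=ST33, store_grp=EG2 and weekday=Mon: units_sold values are 820, 694, 348, 894, 273.
(820 + 694 + 348 + 894 + 273) / 5 = 605.80.

605.80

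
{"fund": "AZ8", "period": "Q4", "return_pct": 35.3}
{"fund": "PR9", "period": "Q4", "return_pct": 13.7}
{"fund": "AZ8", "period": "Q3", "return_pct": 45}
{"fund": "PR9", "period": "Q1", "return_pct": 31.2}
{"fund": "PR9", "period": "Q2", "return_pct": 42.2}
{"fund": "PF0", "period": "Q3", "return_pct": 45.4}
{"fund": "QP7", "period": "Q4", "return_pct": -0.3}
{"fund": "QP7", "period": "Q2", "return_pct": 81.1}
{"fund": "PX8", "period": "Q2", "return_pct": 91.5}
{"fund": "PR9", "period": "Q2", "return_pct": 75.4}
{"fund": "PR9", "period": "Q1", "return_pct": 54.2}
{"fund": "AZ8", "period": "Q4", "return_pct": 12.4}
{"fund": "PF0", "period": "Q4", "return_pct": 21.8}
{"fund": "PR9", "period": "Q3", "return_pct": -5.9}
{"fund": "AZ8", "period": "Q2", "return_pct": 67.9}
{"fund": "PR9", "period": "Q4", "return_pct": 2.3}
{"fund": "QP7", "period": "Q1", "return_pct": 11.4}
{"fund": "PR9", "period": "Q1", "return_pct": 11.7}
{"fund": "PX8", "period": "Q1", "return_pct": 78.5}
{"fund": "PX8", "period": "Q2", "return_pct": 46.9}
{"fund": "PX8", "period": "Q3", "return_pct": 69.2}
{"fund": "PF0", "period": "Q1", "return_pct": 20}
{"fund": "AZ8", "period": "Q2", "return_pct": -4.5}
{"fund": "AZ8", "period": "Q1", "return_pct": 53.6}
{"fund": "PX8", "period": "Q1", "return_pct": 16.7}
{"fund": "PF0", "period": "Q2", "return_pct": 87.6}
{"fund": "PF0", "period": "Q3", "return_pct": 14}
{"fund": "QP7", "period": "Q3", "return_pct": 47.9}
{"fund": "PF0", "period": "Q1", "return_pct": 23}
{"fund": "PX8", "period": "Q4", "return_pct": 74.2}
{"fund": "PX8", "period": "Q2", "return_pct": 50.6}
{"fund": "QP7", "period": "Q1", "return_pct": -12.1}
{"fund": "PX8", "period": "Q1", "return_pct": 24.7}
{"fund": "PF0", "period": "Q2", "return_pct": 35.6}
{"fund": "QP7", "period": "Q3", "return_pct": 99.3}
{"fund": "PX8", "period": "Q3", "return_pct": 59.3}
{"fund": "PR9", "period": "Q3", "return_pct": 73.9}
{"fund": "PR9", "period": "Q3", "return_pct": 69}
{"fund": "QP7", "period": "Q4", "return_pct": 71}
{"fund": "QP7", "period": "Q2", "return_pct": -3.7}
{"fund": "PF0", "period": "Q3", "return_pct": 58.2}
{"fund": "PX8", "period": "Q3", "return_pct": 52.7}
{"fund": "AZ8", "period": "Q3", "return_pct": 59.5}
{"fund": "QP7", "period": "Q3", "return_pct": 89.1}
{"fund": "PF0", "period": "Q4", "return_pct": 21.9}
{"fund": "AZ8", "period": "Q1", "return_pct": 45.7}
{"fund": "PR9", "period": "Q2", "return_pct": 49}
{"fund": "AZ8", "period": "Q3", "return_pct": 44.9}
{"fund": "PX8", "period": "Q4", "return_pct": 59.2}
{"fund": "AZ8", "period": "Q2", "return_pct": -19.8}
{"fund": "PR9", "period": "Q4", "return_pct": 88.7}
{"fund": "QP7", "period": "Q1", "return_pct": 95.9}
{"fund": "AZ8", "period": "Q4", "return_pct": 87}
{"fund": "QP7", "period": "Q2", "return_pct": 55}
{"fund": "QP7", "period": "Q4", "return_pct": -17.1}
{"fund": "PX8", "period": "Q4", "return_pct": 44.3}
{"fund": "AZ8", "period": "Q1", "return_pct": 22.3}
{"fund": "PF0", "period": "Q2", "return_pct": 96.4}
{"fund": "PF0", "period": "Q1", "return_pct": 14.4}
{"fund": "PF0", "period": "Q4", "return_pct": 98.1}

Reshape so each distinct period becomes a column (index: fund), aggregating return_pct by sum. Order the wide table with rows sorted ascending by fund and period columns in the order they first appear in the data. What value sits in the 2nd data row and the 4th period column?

With rows sorted ascending by fund, row 2 is fund=PF0. period columns in first-appearance order: Q4, Q3, Q1, Q2; column 4 is Q2.
Long rows with fund=PF0, period=Q2: 87.6 + 35.6 + 96.4 = 219.6.

219.6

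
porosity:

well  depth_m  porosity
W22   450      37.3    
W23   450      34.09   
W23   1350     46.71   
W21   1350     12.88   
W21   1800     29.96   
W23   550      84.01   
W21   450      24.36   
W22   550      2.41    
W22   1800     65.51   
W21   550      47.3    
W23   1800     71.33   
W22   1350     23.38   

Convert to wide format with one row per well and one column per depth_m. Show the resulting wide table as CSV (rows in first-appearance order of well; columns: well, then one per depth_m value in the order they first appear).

Columns: well plus the 4 distinct depth_m values (450, 1350, 1800, 550).
For example, row W22 column 450 takes porosity=37.3 from the long row (W22, 450).

well,450,1350,1800,550
W22,37.3,23.38,65.51,2.41
W23,34.09,46.71,71.33,84.01
W21,24.36,12.88,29.96,47.3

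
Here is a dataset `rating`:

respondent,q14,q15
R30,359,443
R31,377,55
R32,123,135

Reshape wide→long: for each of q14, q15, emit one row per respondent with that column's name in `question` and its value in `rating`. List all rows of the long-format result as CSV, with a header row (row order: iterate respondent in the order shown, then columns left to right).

respondent,question,rating
R30,q14,359
R30,q15,443
R31,q14,377
R31,q15,55
R32,q14,123
R32,q15,135

Each (respondent, column) pair becomes one row: 3 × 2 = 6 rows.
For example, (R30, q14) → rating=359.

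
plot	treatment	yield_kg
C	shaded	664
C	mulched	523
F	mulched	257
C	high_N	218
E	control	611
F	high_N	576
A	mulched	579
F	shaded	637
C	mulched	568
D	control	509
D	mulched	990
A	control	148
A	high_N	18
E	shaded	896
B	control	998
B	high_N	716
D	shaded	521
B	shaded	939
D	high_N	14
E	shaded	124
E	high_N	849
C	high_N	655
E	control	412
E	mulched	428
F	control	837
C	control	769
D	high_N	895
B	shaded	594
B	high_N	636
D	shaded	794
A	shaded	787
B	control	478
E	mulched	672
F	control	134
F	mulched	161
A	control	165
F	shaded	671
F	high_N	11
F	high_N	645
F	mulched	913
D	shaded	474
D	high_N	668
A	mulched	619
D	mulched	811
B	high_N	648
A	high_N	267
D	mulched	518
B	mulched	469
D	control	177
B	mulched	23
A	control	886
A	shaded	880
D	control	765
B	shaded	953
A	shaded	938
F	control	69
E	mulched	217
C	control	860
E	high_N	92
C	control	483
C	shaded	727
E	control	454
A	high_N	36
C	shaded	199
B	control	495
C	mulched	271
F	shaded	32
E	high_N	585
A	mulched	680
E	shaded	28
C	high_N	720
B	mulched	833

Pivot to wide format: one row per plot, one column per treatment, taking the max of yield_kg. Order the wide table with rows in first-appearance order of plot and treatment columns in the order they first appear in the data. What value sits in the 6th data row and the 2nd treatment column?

With rows in first-appearance order of plot, row 6 is plot=B. treatment columns in first-appearance order: shaded, mulched, high_N, control; column 2 is mulched.
Long rows with plot=B, treatment=mulched: max(469, 23, 833) = 833.

833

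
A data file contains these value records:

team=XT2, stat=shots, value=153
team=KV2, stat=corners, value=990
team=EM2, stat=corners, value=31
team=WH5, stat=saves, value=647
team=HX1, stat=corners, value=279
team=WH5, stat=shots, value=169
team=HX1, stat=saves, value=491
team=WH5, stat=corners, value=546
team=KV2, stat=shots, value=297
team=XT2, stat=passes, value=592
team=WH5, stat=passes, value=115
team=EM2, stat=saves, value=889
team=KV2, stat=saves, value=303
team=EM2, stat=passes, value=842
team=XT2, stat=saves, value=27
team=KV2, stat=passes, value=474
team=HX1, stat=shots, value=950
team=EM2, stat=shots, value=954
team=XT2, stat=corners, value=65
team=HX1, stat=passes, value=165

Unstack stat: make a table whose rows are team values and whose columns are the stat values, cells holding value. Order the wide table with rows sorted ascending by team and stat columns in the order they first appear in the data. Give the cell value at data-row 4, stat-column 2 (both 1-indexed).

546

With rows sorted ascending by team, row 4 is team=WH5. stat columns in first-appearance order: shots, corners, saves, passes; column 2 is corners.
Long rows with team=WH5, stat=corners: value = 546.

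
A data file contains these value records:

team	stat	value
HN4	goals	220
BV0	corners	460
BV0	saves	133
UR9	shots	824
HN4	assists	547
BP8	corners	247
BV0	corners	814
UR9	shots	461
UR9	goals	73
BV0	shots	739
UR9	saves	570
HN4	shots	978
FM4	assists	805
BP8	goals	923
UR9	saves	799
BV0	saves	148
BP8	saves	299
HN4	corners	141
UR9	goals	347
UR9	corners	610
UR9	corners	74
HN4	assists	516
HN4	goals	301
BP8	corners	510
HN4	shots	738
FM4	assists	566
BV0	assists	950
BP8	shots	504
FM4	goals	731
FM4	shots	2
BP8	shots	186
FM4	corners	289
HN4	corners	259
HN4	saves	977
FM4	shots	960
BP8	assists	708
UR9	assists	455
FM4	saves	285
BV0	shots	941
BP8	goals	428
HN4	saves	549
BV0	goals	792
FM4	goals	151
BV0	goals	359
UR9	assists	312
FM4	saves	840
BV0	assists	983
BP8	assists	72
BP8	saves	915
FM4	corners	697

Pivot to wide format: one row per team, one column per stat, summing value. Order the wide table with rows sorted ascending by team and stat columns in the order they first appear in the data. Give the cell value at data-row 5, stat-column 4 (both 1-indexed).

With rows sorted ascending by team, row 5 is team=UR9. stat columns in first-appearance order: goals, corners, saves, shots, assists; column 4 is shots.
Long rows with team=UR9, stat=shots: 824 + 461 = 1285.

1285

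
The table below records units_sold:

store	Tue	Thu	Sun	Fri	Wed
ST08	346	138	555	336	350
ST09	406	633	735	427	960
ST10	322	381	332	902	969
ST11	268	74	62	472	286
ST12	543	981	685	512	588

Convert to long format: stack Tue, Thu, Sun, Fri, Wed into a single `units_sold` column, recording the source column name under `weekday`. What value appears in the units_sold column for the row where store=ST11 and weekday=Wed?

286

Unpivoting turns each (store, wide-column) pair into one long row.
The wide cell at row ST11, column Wed holds 286, so the long row (ST11, Wed) has units_sold=286.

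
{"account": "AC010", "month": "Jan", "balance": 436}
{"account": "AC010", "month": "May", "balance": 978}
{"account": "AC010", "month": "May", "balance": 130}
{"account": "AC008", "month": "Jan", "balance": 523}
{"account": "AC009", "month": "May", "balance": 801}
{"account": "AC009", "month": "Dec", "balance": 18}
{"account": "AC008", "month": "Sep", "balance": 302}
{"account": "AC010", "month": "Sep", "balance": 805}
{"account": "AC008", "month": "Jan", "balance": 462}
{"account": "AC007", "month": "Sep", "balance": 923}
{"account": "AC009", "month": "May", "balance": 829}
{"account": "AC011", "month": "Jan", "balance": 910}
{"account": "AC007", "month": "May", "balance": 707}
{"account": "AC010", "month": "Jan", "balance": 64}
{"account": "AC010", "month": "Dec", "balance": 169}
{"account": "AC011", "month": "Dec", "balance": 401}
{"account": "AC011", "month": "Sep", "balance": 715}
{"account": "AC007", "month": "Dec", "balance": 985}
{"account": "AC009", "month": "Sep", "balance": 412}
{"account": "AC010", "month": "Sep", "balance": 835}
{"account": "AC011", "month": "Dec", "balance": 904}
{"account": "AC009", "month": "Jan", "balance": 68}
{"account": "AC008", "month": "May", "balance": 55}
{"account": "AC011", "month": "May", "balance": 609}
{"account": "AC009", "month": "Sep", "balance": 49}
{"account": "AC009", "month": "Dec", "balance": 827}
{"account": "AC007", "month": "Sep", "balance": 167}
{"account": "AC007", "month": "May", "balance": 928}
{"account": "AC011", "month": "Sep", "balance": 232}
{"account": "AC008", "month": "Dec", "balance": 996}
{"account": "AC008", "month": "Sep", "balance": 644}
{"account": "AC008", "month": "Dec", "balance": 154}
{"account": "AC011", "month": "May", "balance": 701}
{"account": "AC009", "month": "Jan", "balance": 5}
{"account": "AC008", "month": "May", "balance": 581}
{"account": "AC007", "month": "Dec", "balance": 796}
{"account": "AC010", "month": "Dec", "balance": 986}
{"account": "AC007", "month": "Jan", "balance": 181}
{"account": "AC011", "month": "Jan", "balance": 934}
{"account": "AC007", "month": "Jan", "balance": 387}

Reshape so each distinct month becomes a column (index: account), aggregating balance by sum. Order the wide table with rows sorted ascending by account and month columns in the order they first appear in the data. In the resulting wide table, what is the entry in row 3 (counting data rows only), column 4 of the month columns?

With rows sorted ascending by account, row 3 is account=AC009. month columns in first-appearance order: Jan, May, Dec, Sep; column 4 is Sep.
Long rows with account=AC009, month=Sep: 412 + 49 = 461.

461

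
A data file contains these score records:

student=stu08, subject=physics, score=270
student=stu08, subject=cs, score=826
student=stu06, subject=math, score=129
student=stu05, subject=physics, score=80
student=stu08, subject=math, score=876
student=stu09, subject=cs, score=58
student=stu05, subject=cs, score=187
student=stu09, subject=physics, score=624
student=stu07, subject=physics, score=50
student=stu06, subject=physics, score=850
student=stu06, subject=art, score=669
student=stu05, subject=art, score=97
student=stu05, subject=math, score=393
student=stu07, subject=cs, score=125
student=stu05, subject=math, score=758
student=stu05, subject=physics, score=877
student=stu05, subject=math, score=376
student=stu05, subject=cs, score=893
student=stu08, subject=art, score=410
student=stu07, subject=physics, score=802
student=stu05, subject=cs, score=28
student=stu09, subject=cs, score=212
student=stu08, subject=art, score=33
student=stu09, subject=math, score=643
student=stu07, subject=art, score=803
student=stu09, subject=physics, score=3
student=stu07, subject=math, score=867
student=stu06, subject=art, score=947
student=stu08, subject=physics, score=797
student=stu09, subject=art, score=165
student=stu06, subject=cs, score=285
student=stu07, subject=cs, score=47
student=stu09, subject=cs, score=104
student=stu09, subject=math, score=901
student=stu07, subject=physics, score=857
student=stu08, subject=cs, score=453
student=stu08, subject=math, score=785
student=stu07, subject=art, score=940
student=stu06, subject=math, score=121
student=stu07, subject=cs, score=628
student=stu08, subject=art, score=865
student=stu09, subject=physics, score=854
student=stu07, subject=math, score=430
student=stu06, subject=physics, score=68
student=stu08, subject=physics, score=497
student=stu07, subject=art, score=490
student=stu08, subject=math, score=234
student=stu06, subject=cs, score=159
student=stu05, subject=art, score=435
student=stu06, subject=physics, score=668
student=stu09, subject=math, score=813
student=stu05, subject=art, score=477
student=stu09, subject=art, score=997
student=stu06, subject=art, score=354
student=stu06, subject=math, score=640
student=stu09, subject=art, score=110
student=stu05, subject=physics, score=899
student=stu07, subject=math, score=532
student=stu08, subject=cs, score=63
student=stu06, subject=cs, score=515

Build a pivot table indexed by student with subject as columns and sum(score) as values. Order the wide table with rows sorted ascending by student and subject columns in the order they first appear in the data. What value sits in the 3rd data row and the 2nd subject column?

800

With rows sorted ascending by student, row 3 is student=stu07. subject columns in first-appearance order: physics, cs, math, art; column 2 is cs.
Long rows with student=stu07, subject=cs: 125 + 47 + 628 = 800.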